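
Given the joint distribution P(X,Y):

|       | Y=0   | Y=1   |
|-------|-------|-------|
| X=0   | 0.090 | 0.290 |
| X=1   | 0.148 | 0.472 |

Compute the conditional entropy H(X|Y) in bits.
0.9580 bits

H(X|Y) = H(X,Y) - H(Y)

H(X,Y) = -Σ_{x,y} P(x,y) log₂ P(x,y). Per-cell terms -P(x,y)·log₂P(x,y):
  X=0: 0.3127, 0.5179
  X=1: 0.4079, 0.5112
Sum of the 4 terms: H(X,Y) = 1.7497 bits

Marginal of Y (column sums):
  P(Y=0) = 0.090 + 0.148 = 0.238
  P(Y=1) = 0.290 + 0.472 = 0.762
H(Y) = -[0.238·log₂(0.238) + 0.762·log₂(0.762)]
  = 0.4929 + 0.2988 = 0.7917 bits

H(X|Y) = H(X,Y) - H(Y) = 1.7497 - 0.7917 = 0.9580 bits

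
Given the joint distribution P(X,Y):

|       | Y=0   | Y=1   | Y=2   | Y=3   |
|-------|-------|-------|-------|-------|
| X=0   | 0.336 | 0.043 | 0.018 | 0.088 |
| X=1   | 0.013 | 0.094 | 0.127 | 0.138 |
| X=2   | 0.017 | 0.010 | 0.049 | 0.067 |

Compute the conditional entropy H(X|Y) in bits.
1.0369 bits

H(X|Y) = H(X,Y) - H(Y)

H(X,Y) = -Σ_{x,y} P(x,y) log₂ P(x,y). Per-cell terms -P(x,y)·log₂P(x,y):
  X=0: 0.5287, 0.1952, 0.1043, 0.3086
  X=1: 0.0814, 0.3207, 0.3781, 0.3943
  X=2: 0.0999, 0.0664, 0.2132, 0.2613
Sum of the 12 terms: H(X,Y) = 2.9521 bits

Marginal of Y (column sums):
  P(Y=0) = 0.336 + 0.013 + 0.017 = 0.366
  P(Y=1) = 0.043 + 0.094 + 0.010 = 0.147
  P(Y=2) = 0.018 + 0.127 + 0.049 = 0.194
  P(Y=3) = 0.088 + 0.138 + 0.067 = 0.293
H(Y) = -[0.366·log₂(0.366) + 0.147·log₂(0.147) + 0.194·log₂(0.194) + 0.293·log₂(0.293)]
  = 0.5307 + 0.4066 + 0.4590 + 0.5189 = 1.9152 bits

H(X|Y) = H(X,Y) - H(Y) = 2.9521 - 1.9152 = 1.0369 bits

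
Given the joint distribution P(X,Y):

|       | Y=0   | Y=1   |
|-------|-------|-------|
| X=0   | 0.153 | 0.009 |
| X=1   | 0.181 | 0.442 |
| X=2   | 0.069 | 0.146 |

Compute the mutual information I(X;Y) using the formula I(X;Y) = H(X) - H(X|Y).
0.1862 bits

I(X;Y) = H(X) - H(X|Y)

Marginal of X (row sums):
  P(X=0) = 0.153 + 0.009 = 0.162
  P(X=1) = 0.181 + 0.442 = 0.623
  P(X=2) = 0.069 + 0.146 = 0.215
H(X) = -[0.162·log₂(0.162) + 0.623·log₂(0.623) + 0.215·log₂(0.215)]
  = 0.42540 + 0.42532 + 0.47678 = 1.32750 bits

Marginal of Y (column sums):
  P(Y=0) = 0.153 + 0.181 + 0.069 = 0.403
  P(Y=1) = 0.009 + 0.442 + 0.146 = 0.597
H(X|Y) = Σ_y P(y)·H(X|Y=y):
  Y=0: P(Y=0) = 0.403, P(X|Y=0) = (153/403, 181/403, 69/403) → H(X|Y=0) = 1.48506
  Y=1: P(Y=1) = 0.597, P(X|Y=1) = (3/199, 442/597, 146/597) → H(X|Y=1) = 0.90920
H(X|Y) = 0.403·1.48506 + 0.597·0.90920 = 1.14127 bits

I(X;Y) = H(X) - H(X|Y) = 1.32750 - 1.14127 = 0.1862 bits

Cross-check via I(X;Y) = H(X) + H(Y) - H(X,Y): computing H(Y) from the column sums and H(X,Y) from the 6 cells in the same way gives H(Y) = 0.97268 bits and H(X,Y) = 2.11395 bits, so
I(X;Y) = 1.32750 + 0.97268 - 2.11395 = 0.1862 bits ✓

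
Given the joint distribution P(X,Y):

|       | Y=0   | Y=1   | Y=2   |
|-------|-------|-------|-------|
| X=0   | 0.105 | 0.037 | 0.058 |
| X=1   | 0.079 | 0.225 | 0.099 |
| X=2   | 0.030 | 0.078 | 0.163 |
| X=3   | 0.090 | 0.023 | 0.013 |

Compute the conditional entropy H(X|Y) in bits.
1.6630 bits

H(X|Y) = H(X,Y) - H(Y)

H(X,Y) = -Σ_{x,y} P(x,y) log₂ P(x,y). Per-cell terms -P(x,y)·log₂P(x,y):
  X=0: 0.3414116, 0.1759842, 0.2382526
  X=1: 0.2892983, 0.4842007, 0.3303063
  X=2: 0.1517668, 0.2870698, 0.4265801
  X=3: 0.3126538, 0.1251711, 0.0814495
Sum of the 12 terms: H(X,Y) = 3.244145 bits

Marginal of Y (column sums):
  P(Y=0) = 0.105 + 0.079 + 0.030 + 0.090 = 0.304
  P(Y=1) = 0.037 + 0.225 + 0.078 + 0.023 = 0.363
  P(Y=2) = 0.058 + 0.099 + 0.163 + 0.013 = 0.333
H(Y) = -[0.304·log₂(0.304) + 0.363·log₂(0.363) + 0.333·log₂(0.333)]
  = 0.5222285 + 0.5306910 + 0.5282732 = 1.581193 bits

H(X|Y) = H(X,Y) - H(Y) = 3.244145 - 1.581193 = 1.6630 bits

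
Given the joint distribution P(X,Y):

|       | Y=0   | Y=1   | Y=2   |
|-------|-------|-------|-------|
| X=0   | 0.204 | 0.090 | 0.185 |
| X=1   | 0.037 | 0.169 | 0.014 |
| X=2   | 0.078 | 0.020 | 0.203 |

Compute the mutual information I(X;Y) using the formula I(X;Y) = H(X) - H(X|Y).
0.2853 bits

I(X;Y) = H(X) - H(X|Y)

Marginal of X (row sums):
  P(X=0) = 0.204 + 0.090 + 0.185 = 0.479
  P(X=1) = 0.037 + 0.169 + 0.014 = 0.220
  P(X=2) = 0.078 + 0.020 + 0.203 = 0.301
H(X) = -[0.479·log₂(0.479) + 0.220·log₂(0.220) + 0.301·log₂(0.301)]
  = 0.50865 + 0.48057 + 0.52138 = 1.5106 bits

Marginal of Y (column sums):
  P(Y=0) = 0.204 + 0.037 + 0.078 = 0.319
  P(Y=1) = 0.090 + 0.169 + 0.020 = 0.279
  P(Y=2) = 0.185 + 0.014 + 0.203 = 0.402
H(X|Y) = Σ_y P(y)·H(X|Y=y):
  Y=0: P(Y=0) = 0.319, P(X|Y=0) = (204/319, 37/319, 78/319) → H(X|Y=0) = 1.26981
  Y=1: P(Y=1) = 0.279, P(X|Y=1) = (10/31, 169/279, 20/279) → H(X|Y=1) = 1.23719
  Y=2: P(Y=2) = 0.402, P(X|Y=2) = (185/402, 7/201, 203/402) → H(X|Y=2) = 1.18172
H(X|Y) = 0.319·1.26981 + 0.279·1.23719 + 0.402·1.18172 = 1.2253 bits

I(X;Y) = H(X) - H(X|Y) = 1.5106 - 1.2253 = 0.2853 bits

Cross-check via I(X;Y) = H(X) + H(Y) - H(X,Y): computing H(Y) from the column sums and H(X,Y) from the 9 cells in the same way gives H(Y) = 1.5682 bits and H(X,Y) = 2.7935 bits, so
I(X;Y) = 1.5106 + 1.5682 - 2.7935 = 0.2853 bits ✓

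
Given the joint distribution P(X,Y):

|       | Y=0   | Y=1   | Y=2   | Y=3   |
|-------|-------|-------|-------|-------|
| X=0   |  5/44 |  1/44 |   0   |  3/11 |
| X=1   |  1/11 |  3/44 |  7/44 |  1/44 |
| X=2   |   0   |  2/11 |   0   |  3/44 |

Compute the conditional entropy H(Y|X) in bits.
1.2710 bits

H(Y|X) = H(X,Y) - H(X)

H(X,Y) = -Σ_{x,y} P(x,y) log₂ P(x,y). Per-cell terms -P(x,y)·log₂P(x,y):
  X=0: 0.35653, 0.12408, 0.00000, 0.51122
  X=1: 0.31449, 0.26417, 0.42192, 0.12408
  X=2: 0.00000, 0.44717, 0.00000, 0.26417
  (cells with P = 0 contribute 0)
Sum of the 12 terms: H(X,Y) = 2.8278 bits

Marginal of X (row sums):
  P(X=0) = 5/44 + 1/44 + 0 + 3/11 = 9/22
  P(X=1) = 1/11 + 3/44 + 7/44 + 1/44 = 15/44
  P(X=2) = 0 + 2/11 + 0 + 3/44 = 1/4
H(X) = -[(9/22)·log₂(9/22) + (15/44)·log₂(15/44) + (1/4)·log₂(1/4)]
  = 0.52753 + 0.52928 + 0.50000 = 1.5568 bits

H(Y|X) = H(X,Y) - H(X) = 2.8278 - 1.5568 = 1.2710 bits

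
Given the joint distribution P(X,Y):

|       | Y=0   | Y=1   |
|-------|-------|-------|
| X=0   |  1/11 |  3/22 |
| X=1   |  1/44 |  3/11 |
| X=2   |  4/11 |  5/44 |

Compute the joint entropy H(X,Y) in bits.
2.2290 bits

H(X,Y) = -Σ_{x,y} P(x,y) log₂ P(x,y). Per-cell terms -P(x,y)·log₂P(x,y):
  X=0: 0.3145, 0.3920
  X=1: 0.1241, 0.5112
  X=2: 0.5307, 0.3565
Sum of the 6 terms: H(X,Y) = 2.2290 bits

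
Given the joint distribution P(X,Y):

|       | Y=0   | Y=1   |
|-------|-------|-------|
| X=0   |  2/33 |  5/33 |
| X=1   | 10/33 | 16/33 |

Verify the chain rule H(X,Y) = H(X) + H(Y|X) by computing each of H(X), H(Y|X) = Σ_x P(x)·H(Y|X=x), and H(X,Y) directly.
H(X) = 0.7455 bits, H(Y|X) = 0.9404 bits, H(X,Y) = 1.6859 bits

Marginal of X (row sums):
  P(X=0) = 2/33 + 5/33 = 7/33
  P(X=1) = 10/33 + 16/33 = 26/33
H(X) = -[(7/33)·log₂(7/33) + (26/33)·log₂(26/33)]
  = 0.47452 + 0.27099 = 0.7455 bits

H(Y|X) = Σ_x P(x)·H(Y|X=x):
  X=0: P(X=0) = 7/33, P(Y|X=0) = (2/7, 5/7) → H(Y|X=0) = 0.86312
  X=1: P(X=1) = 26/33, P(Y|X=1) = (5/13, 8/13) → H(Y|X=1) = 0.96124
H(Y|X) = (7/33)·0.86312 + (26/33)·0.96124 = 0.9404 bits

H(X,Y) = -Σ_{x,y} P(x,y) log₂ P(x,y). Per-cell terms -P(x,y)·log₂P(x,y):
  X=0: 0.24511, 0.41249
  X=1: 0.52196, 0.50637
Sum of the 4 terms: H(X,Y) = 1.6859 bits

Chain rule check:
  H(X) + H(Y|X) = 0.7455 + 0.9404 = 1.6859 bits
  H(X,Y) = 1.6859 bits
✓ Chain rule verified.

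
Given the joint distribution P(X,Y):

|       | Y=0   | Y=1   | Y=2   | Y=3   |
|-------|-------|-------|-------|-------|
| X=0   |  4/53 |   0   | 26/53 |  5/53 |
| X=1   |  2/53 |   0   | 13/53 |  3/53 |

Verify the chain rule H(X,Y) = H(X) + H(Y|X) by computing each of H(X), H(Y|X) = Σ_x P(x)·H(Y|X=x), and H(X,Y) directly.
H(X) = 0.9245 bits, H(Y|X) = 1.0925 bits, H(X,Y) = 2.0169 bits

Marginal of X (row sums):
  P(X=0) = 4/53 + 0 + 26/53 + 5/53 = 35/53
  P(X=1) = 2/53 + 0 + 13/53 + 3/53 = 18/53
H(X) = -[(35/53)·log₂(35/53) + (18/53)·log₂(18/53)]
  = 0.395327 + 0.529131 = 0.9245 bits

H(Y|X) = Σ_x P(x)·H(Y|X=x):
  X=0: P(X=0) = 35/53, P(Y|X=0) = (4/35, 0, 26/35, 1/7) → H(Y|X=0) = 1.077252
  X=1: P(X=1) = 18/53, P(Y|X=1) = (1/9, 0, 13/18, 1/6) → H(Y|X=1) = 1.122114
H(Y|X) = (35/53)·1.077252 + (18/53)·1.122114 = 1.0925 bits

H(X,Y) = -Σ_{x,y} P(x,y) log₂ P(x,y). Per-cell terms -P(x,y)·log₂P(x,y):
  X=0: 0.281352, 0.000000, 0.504047, 0.321320
  X=1: 0.178412, 0.000000, 0.497307, 0.234507
  (cells with P = 0 contribute 0)
Sum of the 8 terms: H(X,Y) = 2.0169 bits

Chain rule check:
  H(X) + H(Y|X) = 0.9245 + 1.0925 = 2.0170 bits
  H(X,Y) = 2.0169 bits
✓ Chain rule verified (Δ = 0.0001 is 4-dp rounding noise: each of the three values was rounded independently).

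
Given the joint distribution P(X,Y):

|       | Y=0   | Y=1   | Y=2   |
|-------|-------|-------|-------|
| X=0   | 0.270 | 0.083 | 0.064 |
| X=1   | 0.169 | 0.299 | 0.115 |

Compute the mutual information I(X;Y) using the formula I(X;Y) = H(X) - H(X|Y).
0.1011 bits

I(X;Y) = H(X) - H(X|Y)

Marginal of X (row sums):
  P(X=0) = 0.270 + 0.083 + 0.064 = 0.417
  P(X=1) = 0.169 + 0.299 + 0.115 = 0.583
H(X) = -[0.417·log₂(0.417) + 0.583·log₂(0.583)]
  = 0.52620 + 0.45383 = 0.98003 bits

Marginal of Y (column sums):
  P(Y=0) = 0.270 + 0.169 = 0.439
  P(Y=1) = 0.083 + 0.299 = 0.382
  P(Y=2) = 0.064 + 0.115 = 0.179
H(X|Y) = Σ_y P(y)·H(X|Y=y):
  Y=0: P(Y=0) = 0.439, P(X|Y=0) = (270/439, 169/439) → H(X|Y=0) = 0.96147
  Y=1: P(Y=1) = 0.382, P(X|Y=1) = (83/382, 299/382) → H(X|Y=1) = 0.75517
  Y=2: P(Y=2) = 0.179, P(X|Y=2) = (64/179, 115/179) → H(X|Y=2) = 0.94062
H(X|Y) = 0.439·0.96147 + 0.382·0.75517 + 0.179·0.94062 = 0.87893 bits

I(X;Y) = H(X) - H(X|Y) = 0.98003 - 0.87893 = 0.1011 bits

Cross-check via I(X;Y) = H(X) + H(Y) - H(X,Y): computing H(Y) from the column sums and H(X,Y) from the 6 cells in the same way gives H(Y) = 1.49603 bits and H(X,Y) = 2.37496 bits, so
I(X;Y) = 0.98003 + 1.49603 - 2.37496 = 0.1011 bits ✓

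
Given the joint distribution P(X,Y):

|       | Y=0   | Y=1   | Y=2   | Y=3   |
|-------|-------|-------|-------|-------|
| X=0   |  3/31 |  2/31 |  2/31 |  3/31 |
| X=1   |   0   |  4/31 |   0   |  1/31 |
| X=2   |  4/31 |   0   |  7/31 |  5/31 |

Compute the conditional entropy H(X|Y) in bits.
1.0145 bits

H(X|Y) = H(X,Y) - H(Y)

H(X,Y) = -Σ_{x,y} P(x,y) log₂ P(x,y). Per-cell terms -P(x,y)·log₂P(x,y):
  X=0: 0.3260549, 0.2551094, 0.2551094, 0.3260549
  X=1: 0.0000000, 0.3811866, 0.0000000, 0.1598128
  X=2: 0.3811866, 0.0000000, 0.4847706, 0.4245594
  (cells with P = 0 contribute 0)
Sum of the 12 terms: H(X,Y) = 2.993845 bits

Marginal of Y (column sums):
  P(Y=0) = 3/31 + 0 + 4/31 = 7/31
  P(Y=1) = 2/31 + 4/31 + 0 = 6/31
  P(Y=2) = 2/31 + 0 + 7/31 = 9/31
  P(Y=3) = 3/31 + 1/31 + 5/31 = 9/31
H(Y) = -[(7/31)·log₂(7/31) + (6/31)·log₂(6/31) + (9/31)·log₂(9/31) + (9/31)·log₂(9/31)]
  = 0.4847706 + 0.4585614 + 0.5180143 + 0.5180143 = 1.979361 bits

H(X|Y) = H(X,Y) - H(Y) = 2.993845 - 1.979361 = 1.0145 bits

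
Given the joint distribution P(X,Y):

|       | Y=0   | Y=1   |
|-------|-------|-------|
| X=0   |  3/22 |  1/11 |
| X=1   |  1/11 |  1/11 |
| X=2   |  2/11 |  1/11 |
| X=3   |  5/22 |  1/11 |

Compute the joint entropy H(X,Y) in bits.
2.8974 bits

H(X,Y) = -Σ_{x,y} P(x,y) log₂ P(x,y). Per-cell terms -P(x,y)·log₂P(x,y):
  X=0: 0.39197, 0.31449
  X=1: 0.31449, 0.31449
  X=2: 0.44717, 0.31449
  X=3: 0.48580, 0.31449
Sum of the 8 terms: H(X,Y) = 2.8974 bits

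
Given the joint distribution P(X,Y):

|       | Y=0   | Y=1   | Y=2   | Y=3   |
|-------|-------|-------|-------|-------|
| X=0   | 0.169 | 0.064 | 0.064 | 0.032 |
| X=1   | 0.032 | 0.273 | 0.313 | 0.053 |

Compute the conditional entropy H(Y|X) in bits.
1.6055 bits

H(Y|X) = H(X,Y) - H(X)

H(X,Y) = -Σ_{x,y} P(x,y) log₂ P(x,y). Per-cell terms -P(x,y)·log₂P(x,y):
  X=0: 0.43347, 0.25381, 0.25381, 0.15891
  X=1: 0.15891, 0.51134, 0.52451, 0.22461
Sum of the 8 terms: H(X,Y) = 2.5194 bits

Marginal of X (row sums):
  P(X=0) = 0.169 + 0.064 + 0.064 + 0.032 = 0.329
  P(X=1) = 0.032 + 0.273 + 0.313 + 0.053 = 0.671
H(X) = -[0.329·log₂(0.329) + 0.671·log₂(0.671)]
  = 0.52766 + 0.38624 = 0.9139 bits

H(Y|X) = H(X,Y) - H(X) = 2.5194 - 0.9139 = 1.6055 bits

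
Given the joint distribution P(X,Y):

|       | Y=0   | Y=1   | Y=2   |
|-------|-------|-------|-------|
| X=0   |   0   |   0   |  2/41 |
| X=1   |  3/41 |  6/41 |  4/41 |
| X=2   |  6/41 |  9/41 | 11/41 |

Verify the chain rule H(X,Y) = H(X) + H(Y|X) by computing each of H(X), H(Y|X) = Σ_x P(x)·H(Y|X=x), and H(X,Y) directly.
H(X) = 1.1547 bits, H(Y|X) = 1.4624 bits, H(X,Y) = 2.6171 bits

Marginal of X (row sums):
  P(X=0) = 0 + 0 + 2/41 = 2/41
  P(X=1) = 3/41 + 6/41 + 4/41 = 13/41
  P(X=2) = 6/41 + 9/41 + 11/41 = 26/41
H(X) = -[(2/41)·log₂(2/41) + (13/41)·log₂(13/41) + (26/41)·log₂(26/41)]
  = 0.2126 + 0.5254 + 0.4167 = 1.1547 bits

H(Y|X) = Σ_x P(x)·H(Y|X=x):
  X=0: P(X=0) = 2/41, P(Y|X=0) = (0, 0, 1) → H(Y|X=0) = 0.0000
  X=1: P(X=1) = 13/41, P(Y|X=1) = (3/13, 6/13, 4/13) → H(Y|X=1) = 1.5262
  X=2: P(X=2) = 26/41, P(Y|X=2) = (3/13, 9/26, 11/26) → H(Y|X=2) = 1.5430
H(Y|X) = (2/41)·0.0000 + (13/41)·1.5262 + (26/41)·1.5430 = 1.4624 bits

H(X,Y) = -Σ_{x,y} P(x,y) log₂ P(x,y). Per-cell terms -P(x,y)·log₂P(x,y):
  X=0: 0.0000, 0.0000, 0.2126
  X=1: 0.2760, 0.4057, 0.3276
  X=2: 0.4057, 0.4802, 0.5093
  (cells with P = 0 contribute 0)
Sum of the 9 terms: H(X,Y) = 2.6171 bits

Chain rule check:
  H(X) + H(Y|X) = 1.1547 + 1.4624 = 2.6171 bits
  H(X,Y) = 2.6171 bits
✓ Chain rule verified.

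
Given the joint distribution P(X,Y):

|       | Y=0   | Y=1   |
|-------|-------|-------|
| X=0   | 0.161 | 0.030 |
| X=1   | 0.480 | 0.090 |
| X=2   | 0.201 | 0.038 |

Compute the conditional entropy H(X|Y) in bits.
1.4119 bits

H(X|Y) = H(X,Y) - H(Y)

H(X,Y) = -Σ_{x,y} P(x,y) log₂ P(x,y). Per-cell terms -P(x,y)·log₂P(x,y):
  X=0: 0.42421, 0.15177
  X=1: 0.50827, 0.31265
  X=2: 0.46526, 0.17928
Sum of the 6 terms: H(X,Y) = 2.0414 bits

Marginal of Y (column sums):
  P(Y=0) = 0.161 + 0.480 + 0.201 = 0.842
  P(Y=1) = 0.030 + 0.090 + 0.038 = 0.158
H(Y) = -[0.842·log₂(0.842) + 0.158·log₂(0.158)]
  = 0.20891 + 0.42060 = 0.6295 bits

H(X|Y) = H(X,Y) - H(Y) = 2.0414 - 0.6295 = 1.4119 bits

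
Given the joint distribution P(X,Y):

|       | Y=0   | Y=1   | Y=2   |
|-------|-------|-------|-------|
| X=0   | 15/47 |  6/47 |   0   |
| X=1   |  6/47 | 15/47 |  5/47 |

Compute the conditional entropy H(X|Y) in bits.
0.7713 bits

H(X|Y) = H(X,Y) - H(Y)

H(X,Y) = -Σ_{x,y} P(x,y) log₂ P(x,y). Per-cell terms -P(x,y)·log₂P(x,y):
  X=0: 0.52586, 0.37910, 0.00000
  X=1: 0.37910, 0.52586, 0.34390
  (cells with P = 0 contribute 0)
Sum of the 6 terms: H(X,Y) = 2.1538 bits

Marginal of Y (column sums):
  P(Y=0) = 15/47 + 6/47 = 21/47
  P(Y=1) = 6/47 + 15/47 = 21/47
  P(Y=2) = 0 + 5/47 = 5/47
H(Y) = -[(21/47)·log₂(21/47) + (21/47)·log₂(21/47) + (5/47)·log₂(5/47)]
  = 0.51931 + 0.51931 + 0.34390 = 1.3825 bits

H(X|Y) = H(X,Y) - H(Y) = 2.1538 - 1.3825 = 0.7713 bits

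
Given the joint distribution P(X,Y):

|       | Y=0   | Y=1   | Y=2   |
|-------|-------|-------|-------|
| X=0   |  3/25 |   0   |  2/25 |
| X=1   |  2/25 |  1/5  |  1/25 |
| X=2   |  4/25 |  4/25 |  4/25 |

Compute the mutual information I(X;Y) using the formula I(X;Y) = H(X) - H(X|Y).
0.2049 bits

I(X;Y) = H(X) - H(X|Y)

Marginal of X (row sums):
  P(X=0) = 3/25 + 0 + 2/25 = 1/5
  P(X=1) = 2/25 + 1/5 + 1/25 = 8/25
  P(X=2) = 4/25 + 4/25 + 4/25 = 12/25
H(X) = -[(1/5)·log₂(1/5) + (8/25)·log₂(8/25) + (12/25)·log₂(12/25)]
  = 0.4644 + 0.5260 + 0.5083 = 1.4987 bits

Marginal of Y (column sums):
  P(Y=0) = 3/25 + 2/25 + 4/25 = 9/25
  P(Y=1) = 0 + 1/5 + 4/25 = 9/25
  P(Y=2) = 2/25 + 1/25 + 4/25 = 7/25
H(X|Y) = Σ_y P(y)·H(X|Y=y):
  Y=0: P(Y=0) = 9/25, P(X|Y=0) = (1/3, 2/9, 4/9) → H(X|Y=0) = 1.5305
  Y=1: P(Y=1) = 9/25, P(X|Y=1) = (0, 5/9, 4/9) → H(X|Y=1) = 0.9911
  Y=2: P(Y=2) = 7/25, P(X|Y=2) = (2/7, 1/7, 4/7) → H(X|Y=2) = 1.3788
H(X|Y) = (9/25)·1.5305 + (9/25)·0.9911 + (7/25)·1.3788 = 1.2938 bits

I(X;Y) = H(X) - H(X|Y) = 1.4987 - 1.2938 = 0.2049 bits

Cross-check via I(X;Y) = H(X) + H(Y) - H(X,Y): computing H(Y) from the column sums and H(X,Y) from the 9 cells in the same way gives H(Y) = 1.5755 bits and H(X,Y) = 2.8693 bits, so
I(X;Y) = 1.4987 + 1.5755 - 2.8693 = 0.2049 bits ✓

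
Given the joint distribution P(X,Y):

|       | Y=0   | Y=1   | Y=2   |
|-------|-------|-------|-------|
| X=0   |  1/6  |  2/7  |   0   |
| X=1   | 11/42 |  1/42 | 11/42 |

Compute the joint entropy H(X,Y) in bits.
2.0881 bits

H(X,Y) = -Σ_{x,y} P(x,y) log₂ P(x,y). Per-cell terms -P(x,y)·log₂P(x,y):
  X=0: 0.43083, 0.51639, 0.00000
  X=1: 0.50623, 0.12839, 0.50623
  (cells with P = 0 contribute 0)
Sum of the 6 terms: H(X,Y) = 2.0881 bits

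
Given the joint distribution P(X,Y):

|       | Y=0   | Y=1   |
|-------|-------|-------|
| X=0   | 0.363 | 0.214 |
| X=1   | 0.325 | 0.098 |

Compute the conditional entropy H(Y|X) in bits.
0.8793 bits

H(Y|X) = H(X,Y) - H(X)

H(X,Y) = -Σ_{x,y} P(x,y) log₂ P(x,y). Per-cell terms -P(x,y)·log₂P(x,y):
  X=0: 0.53069, 0.47600
  X=1: 0.52698, 0.32841
Sum of the 4 terms: H(X,Y) = 1.8621 bits

Marginal of X (row sums):
  P(X=0) = 0.363 + 0.214 = 0.577
  P(X=1) = 0.325 + 0.098 = 0.423
H(X) = -[0.577·log₂(0.577) + 0.423·log₂(0.423)]
  = 0.45777 + 0.52506 = 0.9828 bits

H(Y|X) = H(X,Y) - H(X) = 1.8621 - 0.9828 = 0.8793 bits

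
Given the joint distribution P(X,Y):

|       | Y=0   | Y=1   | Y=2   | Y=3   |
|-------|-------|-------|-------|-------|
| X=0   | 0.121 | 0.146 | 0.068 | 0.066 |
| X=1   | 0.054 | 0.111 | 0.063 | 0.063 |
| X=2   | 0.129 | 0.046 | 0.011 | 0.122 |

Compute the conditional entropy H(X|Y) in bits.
1.4612 bits

H(X|Y) = H(X,Y) - H(Y)

H(X,Y) = -Σ_{x,y} P(x,y) log₂ P(x,y). Per-cell terms -P(x,y)·log₂P(x,y):
  X=0: 0.36868, 0.40529, 0.26373, 0.25881
  X=1: 0.22739, 0.35202, 0.25128, 0.25128
  X=2: 0.38114, 0.20434, 0.07157, 0.37028
Sum of the 12 terms: H(X,Y) = 3.4058 bits

Marginal of Y (column sums):
  P(Y=0) = 0.121 + 0.054 + 0.129 = 0.304
  P(Y=1) = 0.146 + 0.111 + 0.046 = 0.303
  P(Y=2) = 0.068 + 0.063 + 0.011 = 0.142
  P(Y=3) = 0.066 + 0.063 + 0.122 = 0.251
H(Y) = -[0.304·log₂(0.304) + 0.303·log₂(0.303) + 0.142·log₂(0.142) + 0.251·log₂(0.251)]
  = 0.52223 + 0.52195 + 0.39988 + 0.50055 = 1.9446 bits

H(X|Y) = H(X,Y) - H(Y) = 3.4058 - 1.9446 = 1.4612 bits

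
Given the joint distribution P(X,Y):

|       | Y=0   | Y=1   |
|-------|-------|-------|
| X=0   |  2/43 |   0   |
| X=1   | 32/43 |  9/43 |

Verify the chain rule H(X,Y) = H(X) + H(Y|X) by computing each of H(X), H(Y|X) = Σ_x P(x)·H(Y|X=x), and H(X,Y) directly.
H(X) = 0.2714 bits, H(Y|X) = 0.7240 bits, H(X,Y) = 0.9954 bits

Marginal of X (row sums):
  P(X=0) = 2/43 + 0 = 2/43
  P(X=1) = 32/43 + 9/43 = 41/43
H(X) = -[(2/43)·log₂(2/43) + (41/43)·log₂(41/43)]
  = 0.2059 + 0.0655 = 0.2714 bits

H(Y|X) = Σ_x P(x)·H(Y|X=x):
  X=0: P(X=0) = 2/43, P(Y|X=0) = (1, 0) → H(Y|X=0) = 0.0000
  X=1: P(X=1) = 41/43, P(Y|X=1) = (32/41, 9/41) → H(Y|X=1) = 0.7593
H(Y|X) = (2/43)·0.0000 + (41/43)·0.7593 = 0.7240 bits

H(X,Y) = -Σ_{x,y} P(x,y) log₂ P(x,y). Per-cell terms -P(x,y)·log₂P(x,y):
  X=0: 0.2059, 0.0000
  X=1: 0.3172, 0.4723
  (cells with P = 0 contribute 0)
Sum of the 4 terms: H(X,Y) = 0.9954 bits

Chain rule check:
  H(X) + H(Y|X) = 0.2714 + 0.7240 = 0.9954 bits
  H(X,Y) = 0.9954 bits
✓ Chain rule verified.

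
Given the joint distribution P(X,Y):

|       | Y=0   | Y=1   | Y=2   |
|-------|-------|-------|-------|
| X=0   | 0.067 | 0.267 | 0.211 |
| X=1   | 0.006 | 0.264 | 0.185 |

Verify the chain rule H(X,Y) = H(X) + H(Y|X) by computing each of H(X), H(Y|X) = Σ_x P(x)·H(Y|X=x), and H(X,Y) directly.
H(X) = 0.9941 bits, H(Y|X) = 1.2513 bits, H(X,Y) = 2.2455 bits

Marginal of X (row sums):
  P(X=0) = 0.067 + 0.267 + 0.211 = 0.545
  P(X=1) = 0.006 + 0.264 + 0.185 = 0.455
H(X) = -[0.545·log₂(0.545) + 0.455·log₂(0.455)]
  = 0.4772 + 0.5169 = 0.9941 bits

H(Y|X) = Σ_x P(x)·H(Y|X=x):
  X=0: P(X=0) = 0.545, P(Y|X=0) = (67/545, 267/545, 211/545) → H(Y|X=0) = 1.4061
  X=1: P(X=1) = 0.455, P(Y|X=1) = (6/455, 264/455, 37/91) → H(Y|X=1) = 1.0659
H(Y|X) = 0.545·1.4061 + 0.455·1.0659 = 1.2513 bits

H(X,Y) = -Σ_{x,y} P(x,y) log₂ P(x,y). Per-cell terms -P(x,y)·log₂P(x,y):
  X=0: 0.2613, 0.5087, 0.4736
  X=1: 0.0443, 0.5072, 0.4504
Sum of the 6 terms: H(X,Y) = 2.2455 bits

Chain rule check:
  H(X) + H(Y|X) = 0.9941 + 1.2513 = 2.2454 bits
  H(X,Y) = 2.2455 bits
✓ Chain rule verified (Δ = 0.0001 is 4-dp rounding noise: each of the three values was rounded independently).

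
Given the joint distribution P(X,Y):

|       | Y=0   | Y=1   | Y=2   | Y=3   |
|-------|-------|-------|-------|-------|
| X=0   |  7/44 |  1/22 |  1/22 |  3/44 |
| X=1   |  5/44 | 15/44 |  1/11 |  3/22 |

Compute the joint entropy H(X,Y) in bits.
2.6838 bits

H(X,Y) = -Σ_{x,y} P(x,y) log₂ P(x,y). Per-cell terms -P(x,y)·log₂P(x,y):
  X=0: 0.4219, 0.2027, 0.2027, 0.2642
  X=1: 0.3565, 0.5293, 0.3145, 0.3920
Sum of the 8 terms: H(X,Y) = 2.6838 bits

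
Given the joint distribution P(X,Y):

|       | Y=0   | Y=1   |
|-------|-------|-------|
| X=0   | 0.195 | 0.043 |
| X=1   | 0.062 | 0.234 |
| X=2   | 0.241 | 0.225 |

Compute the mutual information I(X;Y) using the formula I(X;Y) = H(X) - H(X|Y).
0.1530 bits

I(X;Y) = H(X) - H(X|Y)

Marginal of X (row sums):
  P(X=0) = 0.195 + 0.043 = 0.238
  P(X=1) = 0.062 + 0.234 = 0.296
  P(X=2) = 0.241 + 0.225 = 0.466
H(X) = -[0.238·log₂(0.238) + 0.296·log₂(0.296) + 0.466·log₂(0.466)]
  = 0.4929 + 0.5199 + 0.5133 = 1.5261 bits

Marginal of Y (column sums):
  P(Y=0) = 0.195 + 0.062 + 0.241 = 0.498
  P(Y=1) = 0.043 + 0.234 + 0.225 = 0.502
H(X|Y) = Σ_y P(y)·H(X|Y=y):
  Y=0: P(Y=0) = 0.498, P(X|Y=0) = (65/166, 31/249, 241/498) → H(X|Y=0) = 1.4106
  Y=1: P(Y=1) = 0.502, P(X|Y=1) = (43/502, 117/251, 225/502) → H(X|Y=1) = 1.3359
H(X|Y) = 0.498·1.4106 + 0.502·1.3359 = 1.3731 bits

I(X;Y) = H(X) - H(X|Y) = 1.5261 - 1.3731 = 0.1530 bits

Cross-check via I(X;Y) = H(X) + H(Y) - H(X,Y): computing H(Y) from the column sums and H(X,Y) from the 6 cells in the same way gives H(Y) = 1.0000 bits and H(X,Y) = 2.3731 bits, so
I(X;Y) = 1.5261 + 1.0000 - 2.3731 = 0.1530 bits ✓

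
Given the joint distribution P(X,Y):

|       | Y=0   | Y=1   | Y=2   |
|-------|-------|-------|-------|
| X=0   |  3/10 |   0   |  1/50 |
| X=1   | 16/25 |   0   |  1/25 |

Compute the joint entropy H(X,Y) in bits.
1.2318 bits

H(X,Y) = -Σ_{x,y} P(x,y) log₂ P(x,y). Per-cell terms -P(x,y)·log₂P(x,y):
  X=0: 0.52109, 0.00000, 0.11288
  X=1: 0.41207, 0.00000, 0.18575
  (cells with P = 0 contribute 0)
Sum of the 6 terms: H(X,Y) = 1.2318 bits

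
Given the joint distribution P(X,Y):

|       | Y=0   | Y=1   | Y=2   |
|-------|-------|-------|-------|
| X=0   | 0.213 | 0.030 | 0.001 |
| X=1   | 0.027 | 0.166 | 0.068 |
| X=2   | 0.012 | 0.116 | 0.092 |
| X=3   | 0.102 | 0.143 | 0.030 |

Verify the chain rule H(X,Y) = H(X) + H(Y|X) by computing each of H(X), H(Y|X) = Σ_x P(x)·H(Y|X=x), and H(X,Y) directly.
H(X) = 1.9951 bits, H(Y|X) = 1.1190 bits, H(X,Y) = 3.1141 bits

Marginal of X (row sums):
  P(X=0) = 0.213 + 0.030 + 0.001 = 0.244
  P(X=1) = 0.027 + 0.166 + 0.068 = 0.261
  P(X=2) = 0.012 + 0.116 + 0.092 = 0.220
  P(X=3) = 0.102 + 0.143 + 0.030 = 0.275
H(X) = -[0.244·log₂(0.244) + 0.261·log₂(0.261) + 0.220·log₂(0.220) + 0.275·log₂(0.275)]
  = 0.49655 + 0.50579 + 0.48057 + 0.51219 = 1.9951 bits

H(Y|X) = Σ_x P(x)·H(Y|X=x):
  X=0: P(X=0) = 0.244, P(Y|X=0) = (213/244, 15/122, 1/244) → H(Y|X=0) = 0.57541
  X=1: P(X=1) = 0.261, P(Y|X=1) = (3/29, 166/261, 68/261) → H(Y|X=1) = 1.25938
  X=2: P(X=2) = 0.220, P(Y|X=2) = (3/55, 29/55, 23/55) → H(Y|X=2) = 1.24175
  X=3: P(X=3) = 0.275, P(Y|X=3) = (102/275, 13/25, 6/55) → H(Y|X=3) = 1.36999
H(Y|X) = 0.244·0.57541 + 0.261·1.25938 + 0.220·1.24175 + 0.275·1.36999 = 1.1190 bits

H(X,Y) = -Σ_{x,y} P(x,y) log₂ P(x,y). Per-cell terms -P(x,y)·log₂P(x,y):
  X=0: 0.47522, 0.15177, 0.00997
  X=1: 0.14069, 0.43006, 0.26373
  X=2: 0.07657, 0.36051, 0.31668
  X=3: 0.33592, 0.40125, 0.15177
Sum of the 12 terms: H(X,Y) = 3.1141 bits

Chain rule check:
  H(X) + H(Y|X) = 1.9951 + 1.1190 = 3.1141 bits
  H(X,Y) = 3.1141 bits
✓ Chain rule verified.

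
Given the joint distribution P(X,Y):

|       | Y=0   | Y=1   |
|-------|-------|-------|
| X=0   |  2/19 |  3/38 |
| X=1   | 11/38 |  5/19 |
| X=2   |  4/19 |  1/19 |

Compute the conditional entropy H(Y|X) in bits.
0.9232 bits

H(Y|X) = H(X,Y) - H(X)

H(X,Y) = -Σ_{x,y} P(x,y) log₂ P(x,y). Per-cell terms -P(x,y)·log₂P(x,y):
  X=0: 0.34189, 0.28918
  X=1: 0.51772, 0.50684
  X=2: 0.47325, 0.22358
Sum of the 6 terms: H(X,Y) = 2.3525 bits

Marginal of X (row sums):
  P(X=0) = 2/19 + 3/38 = 7/38
  P(X=1) = 11/38 + 5/19 = 21/38
  P(X=2) = 4/19 + 1/19 = 5/19
H(X) = -[(7/38)·log₂(7/38) + (21/38)·log₂(21/38) + (5/19)·log₂(5/19)]
  = 0.44958 + 0.47284 + 0.50684 = 1.4293 bits

H(Y|X) = H(X,Y) - H(X) = 2.3525 - 1.4293 = 0.9232 bits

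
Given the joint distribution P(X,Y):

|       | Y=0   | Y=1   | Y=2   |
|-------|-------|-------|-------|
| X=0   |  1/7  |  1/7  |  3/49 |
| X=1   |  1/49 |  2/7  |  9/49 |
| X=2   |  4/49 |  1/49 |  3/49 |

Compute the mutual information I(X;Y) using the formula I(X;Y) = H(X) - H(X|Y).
0.2145 bits

I(X;Y) = H(X) - H(X|Y)

Marginal of X (row sums):
  P(X=0) = 1/7 + 1/7 + 3/49 = 17/49
  P(X=1) = 1/49 + 2/7 + 9/49 = 24/49
  P(X=2) = 4/49 + 1/49 + 3/49 = 8/49
H(X) = -[(17/49)·log₂(17/49) + (24/49)·log₂(24/49) + (8/49)·log₂(8/49)]
  = 0.52986 + 0.50437 + 0.42689 = 1.4611 bits

Marginal of Y (column sums):
  P(Y=0) = 1/7 + 1/49 + 4/49 = 12/49
  P(Y=1) = 1/7 + 2/7 + 1/49 = 22/49
  P(Y=2) = 3/49 + 9/49 + 3/49 = 15/49
H(X|Y) = Σ_y P(y)·H(X|Y=y):
  Y=0: P(Y=0) = 12/49, P(X|Y=0) = (7/12, 1/12, 1/3) → H(X|Y=0) = 1.28067
  Y=1: P(Y=1) = 22/49, P(X|Y=1) = (7/22, 7/11, 1/22) → H(X|Y=1) = 1.14332
  Y=2: P(Y=2) = 15/49, P(X|Y=2) = (1/5, 3/5, 1/5) → H(X|Y=2) = 1.37095
H(X|Y) = (12/49)·1.28067 + (22/49)·1.14332 + (15/49)·1.37095 = 1.2466 bits

I(X;Y) = H(X) - H(X|Y) = 1.4611 - 1.2466 = 0.2145 bits

Cross-check via I(X;Y) = H(X) + H(Y) - H(X,Y): computing H(Y) from the column sums and H(X,Y) from the 9 cells in the same way gives H(Y) = 1.5386 bits and H(X,Y) = 2.7852 bits, so
I(X;Y) = 1.4611 + 1.5386 - 2.7852 = 0.2145 bits ✓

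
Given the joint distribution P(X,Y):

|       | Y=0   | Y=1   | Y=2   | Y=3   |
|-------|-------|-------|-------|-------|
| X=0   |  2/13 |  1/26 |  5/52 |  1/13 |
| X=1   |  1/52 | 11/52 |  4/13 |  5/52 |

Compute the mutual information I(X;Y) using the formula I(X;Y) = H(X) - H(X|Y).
0.2138 bits

I(X;Y) = H(X) - H(X|Y)

Marginal of X (row sums):
  P(X=0) = 2/13 + 1/26 + 5/52 + 1/13 = 19/52
  P(X=1) = 1/52 + 11/52 + 4/13 + 5/52 = 33/52
H(X) = -[(19/52)·log₂(19/52) + (33/52)·log₂(33/52)]
  = 0.53073 + 0.41634 = 0.9471 bits

Marginal of Y (column sums):
  P(Y=0) = 2/13 + 1/52 = 9/52
  P(Y=1) = 1/26 + 11/52 = 1/4
  P(Y=2) = 5/52 + 4/13 = 21/52
  P(Y=3) = 1/13 + 5/52 = 9/52
H(X|Y) = Σ_y P(y)·H(X|Y=y):
  Y=0: P(Y=0) = 9/52, P(X|Y=0) = (8/9, 1/9) → H(X|Y=0) = 0.50326
  Y=1: P(Y=1) = 1/4, P(X|Y=1) = (2/13, 11/13) → H(X|Y=1) = 0.61938
  Y=2: P(Y=2) = 21/52, P(X|Y=2) = (5/21, 16/21) → H(X|Y=2) = 0.79186
  Y=3: P(Y=3) = 9/52, P(X|Y=3) = (4/9, 5/9) → H(X|Y=3) = 0.99108
H(X|Y) = (9/52)·0.50326 + (1/4)·0.61938 + (21/52)·0.79186 + (9/52)·0.99108 = 0.7333 bits

I(X;Y) = H(X) - H(X|Y) = 0.9471 - 0.7333 = 0.2138 bits

Cross-check via I(X;Y) = H(X) + H(Y) - H(X,Y): computing H(Y) from the column sums and H(X,Y) from the 8 cells in the same way gives H(Y) = 1.9042 bits and H(X,Y) = 2.6375 bits, so
I(X;Y) = 0.9471 + 1.9042 - 2.6375 = 0.2138 bits ✓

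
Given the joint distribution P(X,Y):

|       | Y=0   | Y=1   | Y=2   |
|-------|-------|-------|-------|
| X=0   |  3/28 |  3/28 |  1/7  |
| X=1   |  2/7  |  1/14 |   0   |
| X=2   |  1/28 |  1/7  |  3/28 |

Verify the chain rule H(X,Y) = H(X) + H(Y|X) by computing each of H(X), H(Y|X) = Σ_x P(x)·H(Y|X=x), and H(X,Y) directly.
H(X) = 1.5774 bits, H(Y|X) = 1.2205 bits, H(X,Y) = 2.7979 bits

Marginal of X (row sums):
  P(X=0) = 3/28 + 3/28 + 1/7 = 5/14
  P(X=1) = 2/7 + 1/14 + 0 = 5/14
  P(X=2) = 1/28 + 1/7 + 3/28 = 2/7
H(X) = -[(5/14)·log₂(5/14) + (5/14)·log₂(5/14) + (2/7)·log₂(2/7)]
  = 0.53051 + 0.53051 + 0.51639 = 1.5774 bits

H(Y|X) = Σ_x P(x)·H(Y|X=x):
  X=0: P(X=0) = 5/14, P(Y|X=0) = (3/10, 3/10, 2/5) → H(Y|X=0) = 1.57095
  X=1: P(X=1) = 5/14, P(Y|X=1) = (4/5, 1/5, 0) → H(Y|X=1) = 0.72193
  X=2: P(X=2) = 2/7, P(Y|X=2) = (1/8, 1/2, 3/8) → H(Y|X=2) = 1.40564
H(Y|X) = (5/14)·1.57095 + (5/14)·0.72193 + (2/7)·1.40564 = 1.2205 bits

H(X,Y) = -Σ_{x,y} P(x,y) log₂ P(x,y). Per-cell terms -P(x,y)·log₂P(x,y):
  X=0: 0.34526, 0.34526, 0.40105
  X=1: 0.51639, 0.27195, 0.00000
  X=2: 0.17169, 0.40105, 0.34526
  (cells with P = 0 contribute 0)
Sum of the 9 terms: H(X,Y) = 2.7979 bits

Chain rule check:
  H(X) + H(Y|X) = 1.5774 + 1.2205 = 2.7979 bits
  H(X,Y) = 2.7979 bits
✓ Chain rule verified.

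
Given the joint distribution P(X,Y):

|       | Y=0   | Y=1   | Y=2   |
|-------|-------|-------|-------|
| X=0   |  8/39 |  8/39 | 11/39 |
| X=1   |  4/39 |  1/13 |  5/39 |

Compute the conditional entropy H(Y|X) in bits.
1.5637 bits

H(Y|X) = H(X,Y) - H(X)

H(X,Y) = -Σ_{x,y} P(x,y) log₂ P(x,y). Per-cell terms -P(x,y)·log₂P(x,y):
  X=0: 0.46880, 0.46880, 0.51502
  X=1: 0.33696, 0.28465, 0.37993
Sum of the 6 terms: H(X,Y) = 2.4542 bits

Marginal of X (row sums):
  P(X=0) = 8/39 + 8/39 + 11/39 = 9/13
  P(X=1) = 4/39 + 1/13 + 5/39 = 4/13
H(X) = -[(9/13)·log₂(9/13) + (4/13)·log₂(4/13)]
  = 0.36728 + 0.52321 = 0.8905 bits

H(Y|X) = H(X,Y) - H(X) = 2.4542 - 0.8905 = 1.5637 bits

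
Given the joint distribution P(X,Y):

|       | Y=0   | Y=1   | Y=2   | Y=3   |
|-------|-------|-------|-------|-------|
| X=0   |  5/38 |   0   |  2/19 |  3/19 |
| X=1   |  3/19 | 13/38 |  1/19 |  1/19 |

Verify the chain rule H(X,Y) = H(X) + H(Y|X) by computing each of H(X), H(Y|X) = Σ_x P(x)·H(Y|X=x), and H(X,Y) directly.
H(X) = 0.9678 bits, H(Y|X) = 1.5766 bits, H(X,Y) = 2.5444 bits

Marginal of X (row sums):
  P(X=0) = 5/38 + 0 + 2/19 + 3/19 = 15/38
  P(X=1) = 3/19 + 13/38 + 1/19 + 1/19 = 23/38
H(X) = -[(15/38)·log₂(15/38) + (23/38)·log₂(23/38)]
  = 0.52936 + 0.43843 = 0.9678 bits

H(Y|X) = Σ_x P(x)·H(Y|X=x):
  X=0: P(X=0) = 15/38, P(Y|X=0) = (1/3, 0, 4/15, 2/5) → H(Y|X=0) = 1.56560
  X=1: P(X=1) = 23/38, P(Y|X=1) = (6/23, 13/23, 2/23, 2/23) → H(Y|X=1) = 1.58376
H(Y|X) = (15/38)·1.56560 + (23/38)·1.58376 = 1.5766 bits

H(X,Y) = -Σ_{x,y} P(x,y) log₂ P(x,y). Per-cell terms -P(x,y)·log₂P(x,y):
  X=0: 0.38500, 0.00000, 0.34189, 0.42047
  X=1: 0.42047, 0.52940, 0.22358, 0.22358
  (cells with P = 0 contribute 0)
Sum of the 8 terms: H(X,Y) = 2.5444 bits

Chain rule check:
  H(X) + H(Y|X) = 0.9678 + 1.5766 = 2.5444 bits
  H(X,Y) = 2.5444 bits
✓ Chain rule verified.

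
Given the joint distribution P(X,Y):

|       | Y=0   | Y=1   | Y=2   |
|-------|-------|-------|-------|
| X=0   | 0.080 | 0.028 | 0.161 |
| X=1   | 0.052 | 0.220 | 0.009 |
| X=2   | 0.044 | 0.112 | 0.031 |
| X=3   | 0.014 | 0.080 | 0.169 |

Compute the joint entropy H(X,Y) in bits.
3.1423 bits

H(X,Y) = -Σ_{x,y} P(x,y) log₂ P(x,y). Per-cell terms -P(x,y)·log₂P(x,y):
  X=0: 0.2915, 0.1444, 0.4242
  X=1: 0.2218, 0.4806, 0.0612
  X=2: 0.1983, 0.3537, 0.1554
  X=3: 0.0862, 0.2915, 0.4335
Sum of the 12 terms: H(X,Y) = 3.1423 bits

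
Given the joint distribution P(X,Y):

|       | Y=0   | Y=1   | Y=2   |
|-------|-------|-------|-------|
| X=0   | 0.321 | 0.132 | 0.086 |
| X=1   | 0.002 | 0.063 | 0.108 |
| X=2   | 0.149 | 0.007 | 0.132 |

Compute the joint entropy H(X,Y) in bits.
2.6772 bits

H(X,Y) = -Σ_{x,y} P(x,y) log₂ P(x,y). Per-cell terms -P(x,y)·log₂P(x,y):
  X=0: 0.52623, 0.38562, 0.30440
  X=1: 0.01793, 0.25128, 0.34678
  X=2: 0.40925, 0.05011, 0.38562
Sum of the 9 terms: H(X,Y) = 2.6772 bits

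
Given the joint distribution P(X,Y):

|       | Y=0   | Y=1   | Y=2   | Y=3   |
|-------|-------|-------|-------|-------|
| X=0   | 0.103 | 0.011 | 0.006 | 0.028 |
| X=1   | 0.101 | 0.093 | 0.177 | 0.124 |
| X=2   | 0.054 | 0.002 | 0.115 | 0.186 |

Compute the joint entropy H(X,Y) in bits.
3.1219 bits

H(X,Y) = -Σ_{x,y} P(x,y) log₂ P(x,y). Per-cell terms -P(x,y)·log₂P(x,y):
  X=0: 0.33777, 0.07157, 0.04428, 0.14444
  X=1: 0.33406, 0.31868, 0.44218, 0.37344
  X=2: 0.22739, 0.01793, 0.35883, 0.45135
Sum of the 12 terms: H(X,Y) = 3.1219 bits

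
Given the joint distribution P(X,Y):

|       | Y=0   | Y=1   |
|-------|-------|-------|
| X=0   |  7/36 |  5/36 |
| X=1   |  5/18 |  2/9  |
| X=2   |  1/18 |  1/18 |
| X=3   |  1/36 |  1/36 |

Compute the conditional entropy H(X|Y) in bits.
1.6099 bits

H(X|Y) = H(X,Y) - H(Y)

H(X,Y) = -Σ_{x,y} P(x,y) log₂ P(x,y). Per-cell terms -P(x,y)·log₂P(x,y):
  X=0: 0.45939, 0.39556
  X=1: 0.51333, 0.48221
  X=2: 0.23166, 0.23166
  X=3: 0.14361, 0.14361
Sum of the 8 terms: H(X,Y) = 2.6010 bits

Marginal of Y (column sums):
  P(Y=0) = 7/36 + 5/18 + 1/18 + 1/36 = 5/9
  P(Y=1) = 5/36 + 2/9 + 1/18 + 1/36 = 4/9
H(Y) = -[(5/9)·log₂(5/9) + (4/9)·log₂(4/9)]
  = 0.47111 + 0.51997 = 0.9911 bits

H(X|Y) = H(X,Y) - H(Y) = 2.6010 - 0.9911 = 1.6099 bits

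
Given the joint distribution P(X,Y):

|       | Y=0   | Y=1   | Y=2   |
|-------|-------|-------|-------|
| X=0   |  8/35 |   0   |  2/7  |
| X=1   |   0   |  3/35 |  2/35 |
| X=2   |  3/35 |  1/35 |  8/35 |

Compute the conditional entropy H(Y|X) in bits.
1.0560 bits

H(Y|X) = H(X,Y) - H(X)

H(X,Y) = -Σ_{x,y} P(x,y) log₂ P(x,y). Per-cell terms -P(x,y)·log₂P(x,y):
  X=0: 0.48669, 0.00000, 0.51639
  X=1: 0.00000, 0.30380, 0.23596
  X=2: 0.30380, 0.14655, 0.48669
  (cells with P = 0 contribute 0)
Sum of the 9 terms: H(X,Y) = 2.4799 bits

Marginal of X (row sums):
  P(X=0) = 8/35 + 0 + 2/7 = 18/35
  P(X=1) = 0 + 3/35 + 2/35 = 1/7
  P(X=2) = 3/35 + 1/35 + 8/35 = 12/35
H(X) = -[(18/35)·log₂(18/35) + (1/7)·log₂(1/7) + (12/35)·log₂(12/35)]
  = 0.49338 + 0.40105 + 0.52948 = 1.4239 bits

H(Y|X) = H(X,Y) - H(X) = 2.4799 - 1.4239 = 1.0560 bits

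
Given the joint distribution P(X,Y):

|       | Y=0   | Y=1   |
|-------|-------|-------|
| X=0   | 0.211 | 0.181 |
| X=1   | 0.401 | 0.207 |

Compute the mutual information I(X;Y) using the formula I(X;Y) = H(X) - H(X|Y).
0.0106 bits

I(X;Y) = H(X) - H(X|Y)

Marginal of X (row sums):
  P(X=0) = 0.211 + 0.181 = 0.392
  P(X=1) = 0.401 + 0.207 = 0.608
H(X) = -[0.392·log₂(0.392) + 0.608·log₂(0.608)]
  = 0.5296 + 0.4365 = 0.9661 bits

Marginal of Y (column sums):
  P(Y=0) = 0.211 + 0.401 = 0.612
  P(Y=1) = 0.181 + 0.207 = 0.388
H(X|Y) = Σ_y P(y)·H(X|Y=y):
  Y=0: P(Y=0) = 0.612, P(X|Y=0) = (211/612, 401/612) → H(X|Y=0) = 0.9293
  Y=1: P(Y=1) = 0.388, P(X|Y=1) = (181/388, 207/388) → H(X|Y=1) = 0.9968
H(X|Y) = 0.612·0.9293 + 0.388·0.9968 = 0.9555 bits

I(X;Y) = H(X) - H(X|Y) = 0.9661 - 0.9555 = 0.0106 bits

Cross-check via I(X;Y) = H(X) + H(Y) - H(X,Y): computing H(Y) from the column sums and H(X,Y) from the 4 cells in the same way gives H(Y) = 0.9635 bits and H(X,Y) = 1.9190 bits, so
I(X;Y) = 0.9661 + 0.9635 - 1.9190 = 0.0106 bits ✓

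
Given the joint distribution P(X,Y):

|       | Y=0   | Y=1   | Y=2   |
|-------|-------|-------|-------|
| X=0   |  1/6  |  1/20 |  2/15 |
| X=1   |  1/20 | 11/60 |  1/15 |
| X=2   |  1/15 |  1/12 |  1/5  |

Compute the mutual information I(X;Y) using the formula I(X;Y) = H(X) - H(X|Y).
0.1675 bits

I(X;Y) = H(X) - H(X|Y)

Marginal of X (row sums):
  P(X=0) = 1/6 + 1/20 + 2/15 = 7/20
  P(X=1) = 1/20 + 11/60 + 1/15 = 3/10
  P(X=2) = 1/15 + 1/12 + 1/5 = 7/20
H(X) = -[(7/20)·log₂(7/20) + (3/10)·log₂(3/10) + (7/20)·log₂(7/20)]
  = 0.5301006 + 0.5210897 + 0.5301006 = 1.581291 bits

Marginal of Y (column sums):
  P(Y=0) = 1/6 + 1/20 + 1/15 = 17/60
  P(Y=1) = 1/20 + 11/60 + 1/12 = 19/60
  P(Y=2) = 2/15 + 1/15 + 1/5 = 2/5
H(X|Y) = Σ_y P(y)·H(X|Y=y):
  Y=0: P(Y=0) = 17/60, P(X|Y=0) = (10/17, 3/17, 4/17) → H(X|Y=0) = 1.3831000
  Y=1: P(Y=1) = 19/60, P(X|Y=1) = (3/19, 11/19, 5/19) → H(X|Y=1) = 1.3838077
  Y=2: P(Y=2) = 2/5, P(X|Y=2) = (1/3, 1/6, 1/2) → H(X|Y=2) = 1.4591479
H(X|Y) = (17/60)·1.3831000 + (19/60)·1.3838077 + (2/5)·1.4591479 = 1.413743 bits

I(X;Y) = H(X) - H(X|Y) = 1.581291 - 1.413743 = 0.1675 bits

Cross-check via I(X;Y) = H(X) + H(Y) - H(X,Y): computing H(Y) from the column sums and H(X,Y) from the 9 cells in the same way gives H(Y) = 1.569614 bits and H(X,Y) = 2.983357 bits, so
I(X;Y) = 1.581291 + 1.569614 - 2.983357 = 0.1675 bits ✓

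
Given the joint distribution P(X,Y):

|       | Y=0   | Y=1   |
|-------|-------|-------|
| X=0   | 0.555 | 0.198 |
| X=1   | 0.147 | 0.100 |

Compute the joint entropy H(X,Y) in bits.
1.6729 bits

H(X,Y) = -Σ_{x,y} P(x,y) log₂ P(x,y). Per-cell terms -P(x,y)·log₂P(x,y):
  X=0: 0.47144, 0.46261
  X=1: 0.40662, 0.33219
Sum of the 4 terms: H(X,Y) = 1.6729 bits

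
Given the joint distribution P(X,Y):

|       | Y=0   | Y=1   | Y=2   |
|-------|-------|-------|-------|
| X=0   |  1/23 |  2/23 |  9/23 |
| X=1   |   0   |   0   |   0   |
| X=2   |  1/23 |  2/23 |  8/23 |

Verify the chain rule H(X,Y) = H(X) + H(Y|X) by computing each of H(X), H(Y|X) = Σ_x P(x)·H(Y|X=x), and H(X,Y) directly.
H(X) = 0.9986 bits, H(Y|X) = 1.0671 bits, H(X,Y) = 2.0658 bits

Marginal of X (row sums):
  P(X=0) = 1/23 + 2/23 + 9/23 = 12/23
  P(X=1) = 0 + 0 + 0 = 0
  P(X=2) = 1/23 + 2/23 + 8/23 = 11/23
H(X) = -[(12/23)·log₂(12/23) + (11/23)·log₂(11/23)]   (outcomes with P = 0 contribute 0)
  = 0.48970 + 0.50893 = 0.9986 bits

H(Y|X) = Σ_x P(x)·H(Y|X=x):
  X=0: P(X=0) = 12/23, P(Y|X=0) = (1/12, 1/6, 3/4) → H(Y|X=0) = 1.04085
  X=1: P(X=1) = 0 → contributes 0
  X=2: P(X=2) = 11/23, P(Y|X=2) = (1/11, 2/11, 8/11) → H(Y|X=2) = 1.09580
H(Y|X) = (12/23)·1.04085 + (11/23)·1.09580 = 1.0671 bits

H(X,Y) = -Σ_{x,y} P(x,y) log₂ P(x,y). Per-cell terms -P(x,y)·log₂P(x,y):
  X=0: 0.19668, 0.30640, 0.52968
  X=1: 0.00000, 0.00000, 0.00000
  X=2: 0.19668, 0.30640, 0.52993
  (cells with P = 0 contribute 0)
Sum of the 9 terms: H(X,Y) = 2.0658 bits

Chain rule check:
  H(X) + H(Y|X) = 0.9986 + 1.0671 = 2.0657 bits
  H(X,Y) = 2.0658 bits
✓ Chain rule verified (Δ = 0.0001 is 4-dp rounding noise: each of the three values was rounded independently).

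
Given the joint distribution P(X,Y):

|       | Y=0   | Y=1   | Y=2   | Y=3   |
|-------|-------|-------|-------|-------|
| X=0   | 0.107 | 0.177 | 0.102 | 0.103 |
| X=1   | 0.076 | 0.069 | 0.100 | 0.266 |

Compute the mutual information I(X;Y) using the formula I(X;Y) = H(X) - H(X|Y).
0.0926 bits

I(X;Y) = H(X) - H(X|Y)

Marginal of X (row sums):
  P(X=0) = 0.107 + 0.177 + 0.102 + 0.103 = 0.489
  P(X=1) = 0.076 + 0.069 + 0.100 + 0.266 = 0.511
H(X) = -[0.489·log₂(0.489) + 0.511·log₂(0.511)]
  = 0.50469 + 0.49496 = 0.99965 bits

Marginal of Y (column sums):
  P(Y=0) = 0.107 + 0.076 = 0.183
  P(Y=1) = 0.177 + 0.069 = 0.246
  P(Y=2) = 0.102 + 0.100 = 0.202
  P(Y=3) = 0.103 + 0.266 = 0.369
H(X|Y) = Σ_y P(y)·H(X|Y=y):
  Y=0: P(Y=0) = 0.183, P(X|Y=0) = (107/183, 76/183) → H(X|Y=0) = 0.97920
  Y=1: P(Y=1) = 0.246, P(X|Y=1) = (59/82, 23/82) → H(X|Y=1) = 0.85611
  Y=2: P(Y=2) = 0.202, P(X|Y=2) = (51/101, 50/101) → H(X|Y=2) = 0.99993
  Y=3: P(Y=3) = 0.369, P(X|Y=3) = (103/369, 266/369) → H(X|Y=3) = 0.85427
H(X|Y) = 0.183·0.97920 + 0.246·0.85611 + 0.202·0.99993 + 0.369·0.85427 = 0.90701 bits

I(X;Y) = H(X) - H(X|Y) = 0.99965 - 0.90701 = 0.0926 bits

Cross-check via I(X;Y) = H(X) + H(Y) - H(X,Y): computing H(Y) from the column sums and H(X,Y) from the 8 cells in the same way gives H(Y) = 1.94295 bits and H(X,Y) = 2.84996 bits, so
I(X;Y) = 0.99965 + 1.94295 - 2.84996 = 0.0926 bits ✓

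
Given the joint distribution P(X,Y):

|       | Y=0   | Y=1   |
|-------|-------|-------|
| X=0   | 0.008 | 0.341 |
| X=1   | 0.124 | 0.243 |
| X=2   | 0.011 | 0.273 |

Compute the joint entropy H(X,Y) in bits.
2.0373 bits

H(X,Y) = -Σ_{x,y} P(x,y) log₂ P(x,y). Per-cell terms -P(x,y)·log₂P(x,y):
  X=0: 0.0557, 0.5293
  X=1: 0.3734, 0.4960
  X=2: 0.0716, 0.5113
Sum of the 6 terms: H(X,Y) = 2.0373 bits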